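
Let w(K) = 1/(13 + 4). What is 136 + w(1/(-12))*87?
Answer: 2399/17 ≈ 141.12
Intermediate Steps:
w(K) = 1/17
136 + w(1/(-12))*87 = 136 + (1/17)*87 = 136 + 87/17 = 2399/17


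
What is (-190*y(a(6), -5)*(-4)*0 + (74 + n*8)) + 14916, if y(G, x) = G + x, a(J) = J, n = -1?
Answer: 14982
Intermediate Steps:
(-190*y(a(6), -5)*(-4)*0 + (74 + n*8)) + 14916 = (-190*(6 - 5)*(-4)*0 + (74 - 1*8)) + 14916 = (-190*1*(-4)*0 + (74 - 8)) + 14916 = (-(-760)*0 + 66) + 14916 = (-190*0 + 66) + 14916 = (0 + 66) + 14916 = 66 + 14916 = 14982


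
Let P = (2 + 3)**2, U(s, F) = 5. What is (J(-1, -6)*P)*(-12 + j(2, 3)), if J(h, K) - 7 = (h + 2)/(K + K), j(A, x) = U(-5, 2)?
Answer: -14525/12 ≈ -1210.4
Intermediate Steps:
j(A, x) = 5
J(h, K) = 7 + (2 + h)/(2*K) (J(h, K) = 7 + (h + 2)/(K + K) = 7 + (2 + h)/((2*K)) = 7 + (2 + h)*(1/(2*K)) = 7 + (2 + h)/(2*K))
P = 25 (P = 5**2 = 25)
(J(-1, -6)*P)*(-12 + j(2, 3)) = (((1/2)*(2 - 1 + 14*(-6))/(-6))*25)*(-12 + 5) = (((1/2)*(-1/6)*(2 - 1 - 84))*25)*(-7) = (((1/2)*(-1/6)*(-83))*25)*(-7) = ((83/12)*25)*(-7) = (2075/12)*(-7) = -14525/12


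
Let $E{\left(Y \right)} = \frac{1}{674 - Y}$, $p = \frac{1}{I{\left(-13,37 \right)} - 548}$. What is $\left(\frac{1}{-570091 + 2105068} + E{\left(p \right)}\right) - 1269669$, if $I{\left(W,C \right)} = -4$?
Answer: $- \frac{725091024967274684}{571086657873} \approx -1.2697 \cdot 10^{6}$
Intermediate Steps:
$p = - \frac{1}{552}$ ($p = \frac{1}{-4 - 548} = \frac{1}{-552} = - \frac{1}{552} \approx -0.0018116$)
$\left(\frac{1}{-570091 + 2105068} + E{\left(p \right)}\right) - 1269669 = \left(\frac{1}{-570091 + 2105068} - \frac{1}{-674 - \frac{1}{552}}\right) - 1269669 = \left(\frac{1}{1534977} - \frac{1}{- \frac{372049}{552}}\right) - 1269669 = \left(\frac{1}{1534977} - - \frac{552}{372049}\right) - 1269669 = \left(\frac{1}{1534977} + \frac{552}{372049}\right) - 1269669 = \frac{847679353}{571086657873} - 1269669 = - \frac{725091024967274684}{571086657873}$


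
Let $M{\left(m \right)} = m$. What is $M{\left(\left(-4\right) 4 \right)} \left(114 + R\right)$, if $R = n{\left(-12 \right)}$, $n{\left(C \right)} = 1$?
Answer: $-1840$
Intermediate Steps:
$R = 1$
$M{\left(\left(-4\right) 4 \right)} \left(114 + R\right) = \left(-4\right) 4 \left(114 + 1\right) = \left(-16\right) 115 = -1840$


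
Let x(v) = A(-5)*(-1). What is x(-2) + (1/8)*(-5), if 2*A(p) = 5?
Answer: -25/8 ≈ -3.1250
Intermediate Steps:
A(p) = 5/2 (A(p) = (½)*5 = 5/2)
x(v) = -5/2 (x(v) = (5/2)*(-1) = -5/2)
x(-2) + (1/8)*(-5) = -5/2 + (1/8)*(-5) = -5/2 + (1*(⅛))*(-5) = -5/2 + (⅛)*(-5) = -5/2 - 5/8 = -25/8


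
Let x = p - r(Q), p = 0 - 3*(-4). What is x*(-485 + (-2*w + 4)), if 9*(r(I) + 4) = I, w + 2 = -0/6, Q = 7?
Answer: -7261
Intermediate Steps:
w = -2 (w = -2 - 0/6 = -2 - 4*0 = -2 + 0 = -2)
r(I) = -4 + I/9
p = 12 (p = 0 + 12 = 12)
x = 137/9 (x = 12 - (-4 + (⅑)*7) = 12 - (-4 + 7/9) = 12 - 1*(-29/9) = 12 + 29/9 = 137/9 ≈ 15.222)
x*(-485 + (-2*w + 4)) = 137*(-485 + (-2*(-2) + 4))/9 = 137*(-485 + (4 + 4))/9 = 137*(-485 + 8)/9 = (137/9)*(-477) = -7261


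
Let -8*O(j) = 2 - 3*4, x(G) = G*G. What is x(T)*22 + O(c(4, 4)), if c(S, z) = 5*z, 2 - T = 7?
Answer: 2205/4 ≈ 551.25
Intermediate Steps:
T = -5 (T = 2 - 1*7 = 2 - 7 = -5)
x(G) = G**2
O(j) = 5/4 (O(j) = -(2 - 3*4)/8 = -(2 - 12)/8 = -1/8*(-10) = 5/4)
x(T)*22 + O(c(4, 4)) = (-5)**2*22 + 5/4 = 25*22 + 5/4 = 550 + 5/4 = 2205/4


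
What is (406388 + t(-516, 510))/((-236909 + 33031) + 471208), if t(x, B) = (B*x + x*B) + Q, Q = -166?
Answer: -60049/133665 ≈ -0.44925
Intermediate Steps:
t(x, B) = -166 + 2*B*x (t(x, B) = (B*x + x*B) - 166 = (B*x + B*x) - 166 = 2*B*x - 166 = -166 + 2*B*x)
(406388 + t(-516, 510))/((-236909 + 33031) + 471208) = (406388 + (-166 + 2*510*(-516)))/((-236909 + 33031) + 471208) = (406388 + (-166 - 526320))/(-203878 + 471208) = (406388 - 526486)/267330 = -120098*1/267330 = -60049/133665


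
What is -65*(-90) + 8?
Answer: 5858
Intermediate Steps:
-65*(-90) + 8 = 5850 + 8 = 5858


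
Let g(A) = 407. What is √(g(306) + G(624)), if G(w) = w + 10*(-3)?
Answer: √1001 ≈ 31.639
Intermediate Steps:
G(w) = -30 + w (G(w) = w - 30 = -30 + w)
√(g(306) + G(624)) = √(407 + (-30 + 624)) = √(407 + 594) = √1001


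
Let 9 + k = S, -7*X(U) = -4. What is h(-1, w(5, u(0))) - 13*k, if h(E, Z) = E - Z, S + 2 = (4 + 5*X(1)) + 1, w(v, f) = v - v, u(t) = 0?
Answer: 279/7 ≈ 39.857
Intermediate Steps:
X(U) = 4/7 (X(U) = -⅐*(-4) = 4/7)
w(v, f) = 0
S = 41/7 (S = -2 + ((4 + 5*(4/7)) + 1) = -2 + ((4 + 20/7) + 1) = -2 + (48/7 + 1) = -2 + 55/7 = 41/7 ≈ 5.8571)
k = -22/7 (k = -9 + 41/7 = -22/7 ≈ -3.1429)
h(-1, w(5, u(0))) - 13*k = (-1 - 1*0) - 13*(-22/7) = (-1 + 0) + 286/7 = -1 + 286/7 = 279/7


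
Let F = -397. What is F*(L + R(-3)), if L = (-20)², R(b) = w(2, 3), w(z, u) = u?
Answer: -159991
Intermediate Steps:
R(b) = 3
L = 400
F*(L + R(-3)) = -397*(400 + 3) = -397*403 = -159991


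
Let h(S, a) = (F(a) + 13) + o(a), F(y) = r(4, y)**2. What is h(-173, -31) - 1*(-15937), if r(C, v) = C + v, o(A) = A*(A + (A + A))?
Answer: 19562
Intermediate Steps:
o(A) = 3*A**2 (o(A) = A*(A + 2*A) = A*(3*A) = 3*A**2)
F(y) = (4 + y)**2
h(S, a) = 13 + (4 + a)**2 + 3*a**2 (h(S, a) = ((4 + a)**2 + 13) + 3*a**2 = (13 + (4 + a)**2) + 3*a**2 = 13 + (4 + a)**2 + 3*a**2)
h(-173, -31) - 1*(-15937) = (29 + 4*(-31)**2 + 8*(-31)) - 1*(-15937) = (29 + 4*961 - 248) + 15937 = (29 + 3844 - 248) + 15937 = 3625 + 15937 = 19562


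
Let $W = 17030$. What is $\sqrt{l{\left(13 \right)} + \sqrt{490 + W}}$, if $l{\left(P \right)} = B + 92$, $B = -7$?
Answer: $\sqrt{85 + 4 \sqrt{1095}} \approx 14.743$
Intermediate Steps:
$l{\left(P \right)} = 85$ ($l{\left(P \right)} = -7 + 92 = 85$)
$\sqrt{l{\left(13 \right)} + \sqrt{490 + W}} = \sqrt{85 + \sqrt{490 + 17030}} = \sqrt{85 + \sqrt{17520}} = \sqrt{85 + 4 \sqrt{1095}}$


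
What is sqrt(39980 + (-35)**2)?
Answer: sqrt(41205) ≈ 202.99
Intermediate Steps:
sqrt(39980 + (-35)**2) = sqrt(39980 + 1225) = sqrt(41205)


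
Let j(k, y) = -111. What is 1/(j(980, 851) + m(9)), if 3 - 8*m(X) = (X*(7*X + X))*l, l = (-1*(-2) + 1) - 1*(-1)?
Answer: -8/3477 ≈ -0.0023008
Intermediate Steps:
l = 4 (l = (2 + 1) + 1 = 3 + 1 = 4)
m(X) = 3/8 - 4*X² (m(X) = 3/8 - X*(7*X + X)*4/8 = 3/8 - X*(8*X)*4/8 = 3/8 - 8*X²*4/8 = 3/8 - 4*X²)
1/(j(980, 851) + m(9)) = 1/(-111 + (3/8 - 4*9²)) = 1/(-111 + (3/8 - 4*81)) = 1/(-111 + (3/8 - 324)) = 1/(-111 - 2589/8) = 1/(-3477/8) = -8/3477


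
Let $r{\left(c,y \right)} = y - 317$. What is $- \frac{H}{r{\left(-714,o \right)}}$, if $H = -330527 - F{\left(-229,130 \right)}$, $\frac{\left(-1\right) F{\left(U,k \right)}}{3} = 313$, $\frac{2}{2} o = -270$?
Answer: $- \frac{329588}{587} \approx -561.48$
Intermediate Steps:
$o = -270$
$F{\left(U,k \right)} = -939$ ($F{\left(U,k \right)} = \left(-3\right) 313 = -939$)
$r{\left(c,y \right)} = -317 + y$ ($r{\left(c,y \right)} = y - 317 = -317 + y$)
$H = -329588$ ($H = -330527 - -939 = -330527 + 939 = -329588$)
$- \frac{H}{r{\left(-714,o \right)}} = - \frac{-329588}{-317 - 270} = - \frac{-329588}{-587} = - \frac{\left(-329588\right) \left(-1\right)}{587} = \left(-1\right) \frac{329588}{587} = - \frac{329588}{587}$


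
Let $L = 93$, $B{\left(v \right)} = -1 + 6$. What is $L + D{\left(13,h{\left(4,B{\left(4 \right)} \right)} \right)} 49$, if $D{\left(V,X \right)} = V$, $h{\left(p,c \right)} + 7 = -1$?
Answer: $730$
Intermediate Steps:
$B{\left(v \right)} = 5$
$h{\left(p,c \right)} = -8$ ($h{\left(p,c \right)} = -7 - 1 = -8$)
$L + D{\left(13,h{\left(4,B{\left(4 \right)} \right)} \right)} 49 = 93 + 13 \cdot 49 = 93 + 637 = 730$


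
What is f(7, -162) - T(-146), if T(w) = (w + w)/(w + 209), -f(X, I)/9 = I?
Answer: 92146/63 ≈ 1462.6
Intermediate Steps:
f(X, I) = -9*I
T(w) = 2*w/(209 + w) (T(w) = (2*w)/(209 + w) = 2*w/(209 + w))
f(7, -162) - T(-146) = -9*(-162) - 2*(-146)/(209 - 146) = 1458 - 2*(-146)/63 = 1458 - 1*(-292/63) = 1458 + 292/63 = 92146/63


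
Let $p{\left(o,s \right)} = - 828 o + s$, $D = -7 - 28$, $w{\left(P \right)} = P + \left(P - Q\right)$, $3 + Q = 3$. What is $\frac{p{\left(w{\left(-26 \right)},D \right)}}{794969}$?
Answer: $\frac{43021}{794969} \approx 0.054117$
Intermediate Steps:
$Q = 0$ ($Q = -3 + 3 = 0$)
$w{\left(P \right)} = 2 P$ ($w{\left(P \right)} = P + \left(P - 0\right) = P + \left(P + 0\right) = P + P = 2 P$)
$D = -35$
$p{\left(o,s \right)} = s - 828 o$
$\frac{p{\left(w{\left(-26 \right)},D \right)}}{794969} = \frac{-35 - 828 \cdot 2 \left(-26\right)}{794969} = \left(-35 - -43056\right) \frac{1}{794969} = \left(-35 + 43056\right) \frac{1}{794969} = 43021 \cdot \frac{1}{794969} = \frac{43021}{794969}$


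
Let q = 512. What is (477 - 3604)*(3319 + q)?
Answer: -11979537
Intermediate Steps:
(477 - 3604)*(3319 + q) = (477 - 3604)*(3319 + 512) = -3127*3831 = -11979537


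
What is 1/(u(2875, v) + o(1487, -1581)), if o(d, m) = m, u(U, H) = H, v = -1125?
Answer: -1/2706 ≈ -0.00036955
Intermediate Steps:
1/(u(2875, v) + o(1487, -1581)) = 1/(-1125 - 1581) = 1/(-2706) = -1/2706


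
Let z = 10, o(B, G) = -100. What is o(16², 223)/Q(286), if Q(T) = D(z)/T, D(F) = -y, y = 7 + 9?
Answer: 3575/2 ≈ 1787.5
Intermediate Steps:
y = 16
D(F) = -16 (D(F) = -1*16 = -16)
Q(T) = -16/T
o(16², 223)/Q(286) = -100/((-16/286)) = -100/((-16*1/286)) = -100/(-8/143) = -100*(-143/8) = 3575/2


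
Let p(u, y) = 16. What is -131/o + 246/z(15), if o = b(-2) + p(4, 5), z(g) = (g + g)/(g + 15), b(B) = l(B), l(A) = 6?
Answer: 5281/22 ≈ 240.05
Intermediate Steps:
b(B) = 6
z(g) = 2*g/(15 + g) (z(g) = (2*g)/(15 + g) = 2*g/(15 + g))
o = 22 (o = 6 + 16 = 22)
-131/o + 246/z(15) = -131/22 + 246/((2*15/(15 + 15))) = -131*1/22 + 246/((2*15/30)) = -131/22 + 246/((2*15*(1/30))) = -131/22 + 246/1 = -131/22 + 246*1 = -131/22 + 246 = 5281/22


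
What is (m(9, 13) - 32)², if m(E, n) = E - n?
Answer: 1296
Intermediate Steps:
(m(9, 13) - 32)² = ((9 - 1*13) - 32)² = ((9 - 13) - 32)² = (-4 - 32)² = (-36)² = 1296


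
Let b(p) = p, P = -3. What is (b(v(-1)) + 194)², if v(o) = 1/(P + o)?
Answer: 600625/16 ≈ 37539.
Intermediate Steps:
v(o) = 1/(-3 + o)
(b(v(-1)) + 194)² = (1/(-3 - 1) + 194)² = (1/(-4) + 194)² = (-¼ + 194)² = (775/4)² = 600625/16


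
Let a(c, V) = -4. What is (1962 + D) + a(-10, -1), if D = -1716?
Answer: 242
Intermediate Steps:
(1962 + D) + a(-10, -1) = (1962 - 1716) - 4 = 246 - 4 = 242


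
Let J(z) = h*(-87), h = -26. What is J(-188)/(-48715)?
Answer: -2262/48715 ≈ -0.046433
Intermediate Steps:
J(z) = 2262 (J(z) = -26*(-87) = 2262)
J(-188)/(-48715) = 2262/(-48715) = 2262*(-1/48715) = -2262/48715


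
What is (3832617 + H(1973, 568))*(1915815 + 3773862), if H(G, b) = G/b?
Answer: 12386019613127433/568 ≈ 2.1806e+13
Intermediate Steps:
(3832617 + H(1973, 568))*(1915815 + 3773862) = (3832617 + 1973/568)*(1915815 + 3773862) = (3832617 + 1973*(1/568))*5689677 = (3832617 + 1973/568)*5689677 = (2176928429/568)*5689677 = 12386019613127433/568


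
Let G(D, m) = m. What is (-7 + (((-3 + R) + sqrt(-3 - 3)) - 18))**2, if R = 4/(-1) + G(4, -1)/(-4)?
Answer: 16033/16 - 127*I*sqrt(6)/2 ≈ 1002.1 - 155.54*I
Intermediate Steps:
R = -15/4 (R = 4/(-1) - 1/(-4) = 4*(-1) - 1*(-1/4) = -4 + 1/4 = -15/4 ≈ -3.7500)
(-7 + (((-3 + R) + sqrt(-3 - 3)) - 18))**2 = (-7 + (((-3 - 15/4) + sqrt(-3 - 3)) - 18))**2 = (-7 + ((-27/4 + sqrt(-6)) - 18))**2 = (-7 + ((-27/4 + I*sqrt(6)) - 18))**2 = (-7 + (-99/4 + I*sqrt(6)))**2 = (-127/4 + I*sqrt(6))**2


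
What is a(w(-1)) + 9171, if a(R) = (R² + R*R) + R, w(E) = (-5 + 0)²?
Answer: 10446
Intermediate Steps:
w(E) = 25 (w(E) = (-5)² = 25)
a(R) = R + 2*R² (a(R) = (R² + R²) + R = 2*R² + R = R + 2*R²)
a(w(-1)) + 9171 = 25*(1 + 2*25) + 9171 = 25*(1 + 50) + 9171 = 25*51 + 9171 = 1275 + 9171 = 10446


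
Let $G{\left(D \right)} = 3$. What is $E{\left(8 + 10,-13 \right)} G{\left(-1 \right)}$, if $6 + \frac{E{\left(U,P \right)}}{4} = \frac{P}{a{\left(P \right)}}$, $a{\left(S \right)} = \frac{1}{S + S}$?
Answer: $3984$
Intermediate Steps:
$a{\left(S \right)} = \frac{1}{2 S}$
$E{\left(U,P \right)} = -24 + 8 P^{2}$ ($E{\left(U,P \right)} = -24 + 4 \frac{P}{\frac{1}{2} \frac{1}{P}} = -24 + 4 P 2 P = -24 + 4 \cdot 2 P^{2} = -24 + 8 P^{2}$)
$E{\left(8 + 10,-13 \right)} G{\left(-1 \right)} = \left(-24 + 8 \left(-13\right)^{2}\right) 3 = \left(-24 + 8 \cdot 169\right) 3 = \left(-24 + 1352\right) 3 = 1328 \cdot 3 = 3984$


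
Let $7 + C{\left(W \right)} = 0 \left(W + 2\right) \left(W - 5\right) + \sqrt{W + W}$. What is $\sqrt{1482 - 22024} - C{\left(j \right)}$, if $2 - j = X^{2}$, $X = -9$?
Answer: $7 + i \sqrt{20542} - i \sqrt{158} \approx 7.0 + 130.75 i$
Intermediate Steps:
$j = -79$ ($j = 2 - \left(-9\right)^{2} = 2 - 81 = -79$)
$C{\left(W \right)} = -7 + \sqrt{2} \sqrt{W}$ ($C{\left(W \right)} = -7 + \left(0 \left(W + 2\right) \left(W - 5\right) + \sqrt{W + W}\right) = -7 + \left(0 \left(2 + W\right) \left(-5 + W\right) + \sqrt{2 W}\right) = -7 + \left(0 \left(-5 + W\right) \left(2 + W\right) + \sqrt{2} \sqrt{W}\right) = -7 + \left(0 + \sqrt{2} \sqrt{W}\right) = -7 + \sqrt{2} \sqrt{W}$)
$\sqrt{1482 - 22024} - C{\left(j \right)} = \sqrt{1482 - 22024} - \left(-7 + \sqrt{2} \sqrt{-79}\right) = \sqrt{-20542} - \left(-7 + \sqrt{2} i \sqrt{79}\right) = i \sqrt{20542} - \left(-7 + i \sqrt{158}\right) = i \sqrt{20542} + \left(7 - i \sqrt{158}\right) = 7 + i \sqrt{20542} - i \sqrt{158}$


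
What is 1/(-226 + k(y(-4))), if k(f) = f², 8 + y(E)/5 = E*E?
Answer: 1/1374 ≈ 0.00072780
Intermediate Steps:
y(E) = -40 + 5*E² (y(E) = -40 + 5*(E*E) = -40 + 5*E²)
1/(-226 + k(y(-4))) = 1/(-226 + (-40 + 5*(-4)²)²) = 1/(-226 + (-40 + 5*16)²) = 1/(-226 + (-40 + 80)²) = 1/(-226 + 40²) = 1/(-226 + 1600) = 1/1374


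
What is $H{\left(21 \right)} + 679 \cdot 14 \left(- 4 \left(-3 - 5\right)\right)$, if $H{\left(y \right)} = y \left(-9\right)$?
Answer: $304003$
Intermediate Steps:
$H{\left(y \right)} = - 9 y$
$H{\left(21 \right)} + 679 \cdot 14 \left(- 4 \left(-3 - 5\right)\right) = \left(-9\right) 21 + 679 \cdot 14 \left(- 4 \left(-3 - 5\right)\right) = -189 + 679 \cdot 14 \left(\left(-4\right) \left(-8\right)\right) = -189 + 679 \cdot 14 \cdot 32 = -189 + 679 \cdot 448 = -189 + 304192 = 304003$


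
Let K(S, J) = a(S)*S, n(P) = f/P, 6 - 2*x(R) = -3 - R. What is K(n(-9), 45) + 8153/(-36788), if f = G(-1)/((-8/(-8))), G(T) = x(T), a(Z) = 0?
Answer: -8153/36788 ≈ -0.22162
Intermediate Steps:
x(R) = 9/2 + R/2 (x(R) = 3 - (-3 - R)/2 = 3 + (3/2 + R/2) = 9/2 + R/2)
G(T) = 9/2 + T/2
f = 4 (f = (9/2 + (1/2)*(-1))/((-8/(-8))) = (9/2 - 1/2)/((-8*(-1/8))) = 4/1 = 4*1 = 4)
n(P) = 4/P
K(S, J) = 0 (K(S, J) = 0*S = 0)
K(n(-9), 45) + 8153/(-36788) = 0 + 8153/(-36788) = 0 + 8153*(-1/36788) = 0 - 8153/36788 = -8153/36788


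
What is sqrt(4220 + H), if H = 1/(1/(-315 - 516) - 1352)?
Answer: sqrt(5326826832493877)/1123513 ≈ 64.962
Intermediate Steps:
H = -831/1123513 (H = 1/(1/(-831) - 1352) = 1/(-1/831 - 1352) = 1/(-1123513/831) = -831/1123513 ≈ -0.00073964)
sqrt(4220 + H) = sqrt(4220 - 831/1123513) = sqrt(4741224029/1123513) = sqrt(5326826832493877)/1123513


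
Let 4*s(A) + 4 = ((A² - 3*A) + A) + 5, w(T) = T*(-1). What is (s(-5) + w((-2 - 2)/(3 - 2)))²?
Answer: 169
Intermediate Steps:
w(T) = -T
s(A) = ¼ - A/2 + A²/4 (s(A) = -1 + (((A² - 3*A) + A) + 5)/4 = -1 + ((A² - 2*A) + 5)/4 = -1 + (5 + A² - 2*A)/4 = -1 + (5/4 - A/2 + A²/4) = ¼ - A/2 + A²/4)
(s(-5) + w((-2 - 2)/(3 - 2)))² = ((¼ - ½*(-5) + (¼)*(-5)²) - (-2 - 2)/(3 - 2))² = ((¼ + 5/2 + (¼)*25) - (-4)/1)² = ((¼ + 5/2 + 25/4) - (-4))² = (9 - 1*(-4))² = (9 + 4)² = 13² = 169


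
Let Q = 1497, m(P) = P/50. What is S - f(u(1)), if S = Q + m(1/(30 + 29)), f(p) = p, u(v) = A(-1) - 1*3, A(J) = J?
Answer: 4427951/2950 ≈ 1501.0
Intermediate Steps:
m(P) = P/50 (m(P) = P*(1/50) = P/50)
u(v) = -4 (u(v) = -1 - 1*3 = -1 - 3 = -4)
S = 4416151/2950 (S = 1497 + 1/(50*(30 + 29)) = 1497 + (1/50)/59 = 1497 + (1/50)*(1/59) = 1497 + 1/2950 = 4416151/2950 ≈ 1497.0)
S - f(u(1)) = 4416151/2950 - 1*(-4) = 4416151/2950 + 4 = 4427951/2950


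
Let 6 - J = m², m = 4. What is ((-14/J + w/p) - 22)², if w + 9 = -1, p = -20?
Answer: 40401/100 ≈ 404.01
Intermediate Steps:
w = -10 (w = -9 - 1 = -10)
J = -10 (J = 6 - 1*4² = 6 - 1*16 = 6 - 16 = -10)
((-14/J + w/p) - 22)² = ((-14/(-10) - 10/(-20)) - 22)² = ((-14*(-⅒) - 10*(-1/20)) - 22)² = ((7/5 + ½) - 22)² = (19/10 - 22)² = (-201/10)² = 40401/100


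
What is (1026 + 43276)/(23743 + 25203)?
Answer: 22151/24473 ≈ 0.90512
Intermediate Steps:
(1026 + 43276)/(23743 + 25203) = 44302/48946 = 44302*(1/48946) = 22151/24473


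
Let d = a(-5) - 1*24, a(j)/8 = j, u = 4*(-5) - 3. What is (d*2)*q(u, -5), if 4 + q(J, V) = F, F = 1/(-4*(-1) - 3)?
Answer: 384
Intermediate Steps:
u = -23 (u = -20 - 3 = -23)
a(j) = 8*j
F = 1 (F = 1/(4 - 3) = 1/1 = 1)
q(J, V) = -3 (q(J, V) = -4 + 1 = -3)
d = -64 (d = 8*(-5) - 1*24 = -40 - 24 = -64)
(d*2)*q(u, -5) = -64*2*(-3) = -128*(-3) = 384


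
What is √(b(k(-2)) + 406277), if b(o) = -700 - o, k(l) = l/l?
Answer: 6*√11266 ≈ 636.85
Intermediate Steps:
k(l) = 1
√(b(k(-2)) + 406277) = √((-700 - 1*1) + 406277) = √((-700 - 1) + 406277) = √(-701 + 406277) = √405576 = 6*√11266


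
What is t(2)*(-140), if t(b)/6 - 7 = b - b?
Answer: -5880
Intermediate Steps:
t(b) = 42 (t(b) = 42 + 6*(b - b) = 42 + 6*0 = 42 + 0 = 42)
t(2)*(-140) = 42*(-140) = -5880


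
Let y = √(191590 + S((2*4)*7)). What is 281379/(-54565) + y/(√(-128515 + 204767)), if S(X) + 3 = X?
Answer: -40197/7795 + √3653290509/38126 ≈ -3.5714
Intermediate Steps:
S(X) = -3 + X
y = √191643 (y = √(191590 + (-3 + (2*4)*7)) = √(191590 + (-3 + 8*7)) = √(191590 + (-3 + 56)) = √(191590 + 53) = √191643 ≈ 437.77)
281379/(-54565) + y/(√(-128515 + 204767)) = 281379/(-54565) + √191643/(√(-128515 + 204767)) = 281379*(-1/54565) + √191643/(√76252) = -40197/7795 + √191643/((2*√19063)) = -40197/7795 + √191643*(√19063/38126) = -40197/7795 + √3653290509/38126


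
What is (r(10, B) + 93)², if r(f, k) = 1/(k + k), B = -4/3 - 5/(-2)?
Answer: 427716/49 ≈ 8728.9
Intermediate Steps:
B = 7/6 (B = -4*⅓ - 5*(-½) = -4/3 + 5/2 = 7/6 ≈ 1.1667)
r(f, k) = 1/(2*k)
(r(10, B) + 93)² = (1/(2*(7/6)) + 93)² = ((½)*(6/7) + 93)² = (3/7 + 93)² = (654/7)² = 427716/49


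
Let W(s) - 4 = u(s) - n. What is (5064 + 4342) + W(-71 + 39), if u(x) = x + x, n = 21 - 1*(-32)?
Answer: 9293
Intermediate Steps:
n = 53 (n = 21 + 32 = 53)
u(x) = 2*x
W(s) = -49 + 2*s (W(s) = 4 + (2*s - 1*53) = 4 + (2*s - 53) = 4 + (-53 + 2*s) = -49 + 2*s)
(5064 + 4342) + W(-71 + 39) = (5064 + 4342) + (-49 + 2*(-71 + 39)) = 9406 + (-49 + 2*(-32)) = 9406 + (-49 - 64) = 9406 - 113 = 9293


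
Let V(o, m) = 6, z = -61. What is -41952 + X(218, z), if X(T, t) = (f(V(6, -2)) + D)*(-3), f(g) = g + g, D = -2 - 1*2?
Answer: -41976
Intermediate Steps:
D = -4 (D = -2 - 2 = -4)
f(g) = 2*g
X(T, t) = -24 (X(T, t) = (2*6 - 4)*(-3) = (12 - 4)*(-3) = 8*(-3) = -24)
-41952 + X(218, z) = -41952 - 24 = -41976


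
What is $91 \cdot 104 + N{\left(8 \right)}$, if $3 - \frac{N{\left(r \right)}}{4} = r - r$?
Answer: $9476$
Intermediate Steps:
$N{\left(r \right)} = 12$ ($N{\left(r \right)} = 12 - 4 \left(r - r\right) = 12 - 0 = 12 + 0 = 12$)
$91 \cdot 104 + N{\left(8 \right)} = 91 \cdot 104 + 12 = 9464 + 12 = 9476$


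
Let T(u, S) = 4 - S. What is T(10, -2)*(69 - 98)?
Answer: -174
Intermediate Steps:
T(10, -2)*(69 - 98) = (4 - 1*(-2))*(69 - 98) = (4 + 2)*(-29) = 6*(-29) = -174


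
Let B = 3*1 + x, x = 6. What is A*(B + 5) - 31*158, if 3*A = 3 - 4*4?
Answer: -14876/3 ≈ -4958.7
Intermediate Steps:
B = 9 (B = 3*1 + 6 = 3 + 6 = 9)
A = -13/3 (A = (3 - 4*4)/3 = (3 - 16)/3 = (⅓)*(-13) = -13/3 ≈ -4.3333)
A*(B + 5) - 31*158 = -13*(9 + 5)/3 - 31*158 = -13/3*14 - 4898 = -182/3 - 4898 = -14876/3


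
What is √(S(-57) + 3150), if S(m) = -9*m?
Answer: 3*√407 ≈ 60.523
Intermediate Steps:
√(S(-57) + 3150) = √(-9*(-57) + 3150) = √(513 + 3150) = √3663 = 3*√407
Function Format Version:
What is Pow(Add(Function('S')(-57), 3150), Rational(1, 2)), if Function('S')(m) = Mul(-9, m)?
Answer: Mul(3, Pow(407, Rational(1, 2))) ≈ 60.523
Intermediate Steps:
Pow(Add(Function('S')(-57), 3150), Rational(1, 2)) = Pow(Add(Mul(-9, -57), 3150), Rational(1, 2)) = Pow(Add(513, 3150), Rational(1, 2)) = Pow(3663, Rational(1, 2)) = Mul(3, Pow(407, Rational(1, 2)))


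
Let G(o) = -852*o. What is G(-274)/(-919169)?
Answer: -233448/919169 ≈ -0.25398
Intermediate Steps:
G(-274)/(-919169) = -852*(-274)/(-919169) = 233448*(-1/919169) = -233448/919169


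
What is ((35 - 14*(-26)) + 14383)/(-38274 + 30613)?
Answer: -14782/7661 ≈ -1.9295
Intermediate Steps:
((35 - 14*(-26)) + 14383)/(-38274 + 30613) = ((35 + 364) + 14383)/(-7661) = (399 + 14383)*(-1/7661) = 14782*(-1/7661) = -14782/7661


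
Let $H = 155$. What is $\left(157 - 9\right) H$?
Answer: $22940$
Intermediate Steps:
$\left(157 - 9\right) H = \left(157 - 9\right) 155 = 148 \cdot 155 = 22940$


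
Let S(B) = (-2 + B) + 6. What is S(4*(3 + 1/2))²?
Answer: 324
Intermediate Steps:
S(B) = 4 + B
S(4*(3 + 1/2))² = (4 + 4*(3 + 1/2))² = (4 + 4*(3 + ½))² = (4 + 4*(7/2))² = (4 + 14)² = 18² = 324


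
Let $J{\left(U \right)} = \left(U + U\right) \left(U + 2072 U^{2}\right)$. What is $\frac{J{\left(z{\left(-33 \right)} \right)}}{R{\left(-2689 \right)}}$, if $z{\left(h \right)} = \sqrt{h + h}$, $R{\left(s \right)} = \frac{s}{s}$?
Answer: $-132 - 273504 i \sqrt{66} \approx -132.0 - 2.222 \cdot 10^{6} i$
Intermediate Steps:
$R{\left(s \right)} = 1$
$z{\left(h \right)} = \sqrt{2} \sqrt{h}$ ($z{\left(h \right)} = \sqrt{2 h} = \sqrt{2} \sqrt{h}$)
$J{\left(U \right)} = 2 U \left(U + 2072 U^{2}\right)$
$\frac{J{\left(z{\left(-33 \right)} \right)}}{R{\left(-2689 \right)}} = \frac{\left(\sqrt{2} \sqrt{-33}\right)^{2} \left(2 + 4144 \sqrt{2} \sqrt{-33}\right)}{1} = \left(\sqrt{2} i \sqrt{33}\right)^{2} \left(2 + 4144 \sqrt{2} i \sqrt{33}\right) 1 = \left(i \sqrt{66}\right)^{2} \left(2 + 4144 i \sqrt{66}\right) 1 = - 66 \left(2 + 4144 i \sqrt{66}\right) 1 = \left(-132 - 273504 i \sqrt{66}\right) 1 = -132 - 273504 i \sqrt{66}$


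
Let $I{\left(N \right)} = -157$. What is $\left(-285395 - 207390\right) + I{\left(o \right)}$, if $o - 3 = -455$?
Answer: $-492942$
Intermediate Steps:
$o = -452$ ($o = 3 - 455 = -452$)
$\left(-285395 - 207390\right) + I{\left(o \right)} = \left(-285395 - 207390\right) - 157 = -492785 - 157 = -492942$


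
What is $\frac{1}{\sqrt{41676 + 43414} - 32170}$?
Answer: $- \frac{3217}{103482381} - \frac{\sqrt{85090}}{1034823810} \approx -3.1369 \cdot 10^{-5}$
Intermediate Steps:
$\frac{1}{\sqrt{41676 + 43414} - 32170} = \frac{1}{\sqrt{85090} - 32170} = \frac{1}{-32170 + \sqrt{85090}}$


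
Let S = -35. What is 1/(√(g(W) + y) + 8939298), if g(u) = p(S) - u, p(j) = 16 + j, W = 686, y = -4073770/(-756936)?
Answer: 3383238235464/30243774792071647327 - 6*I*√2783664257215/30243774792071647327 ≈ 1.1187e-7 - 3.31e-13*I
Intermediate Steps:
y = 2036885/378468 (y = -4073770*(-1/756936) = 2036885/378468 ≈ 5.3819)
g(u) = -19 - u (g(u) = (16 - 35) - u = -19 - u)
1/(√(g(W) + y) + 8939298) = 1/(√((-19 - 1*686) + 2036885/378468) + 8939298) = 1/(√((-19 - 686) + 2036885/378468) + 8939298) = 1/(√(-705 + 2036885/378468) + 8939298) = 1/(√(-264783055/378468) + 8939298) = 1/(I*√2783664257215/63078 + 8939298) = 1/(8939298 + I*√2783664257215/63078)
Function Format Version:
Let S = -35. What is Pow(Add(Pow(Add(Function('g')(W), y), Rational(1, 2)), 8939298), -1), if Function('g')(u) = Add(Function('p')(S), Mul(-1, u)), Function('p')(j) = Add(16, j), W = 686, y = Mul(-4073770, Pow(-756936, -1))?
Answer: Add(Rational(3383238235464, 30243774792071647327), Mul(Rational(-6, 30243774792071647327), I, Pow(2783664257215, Rational(1, 2)))) ≈ Add(1.1187e-7, Mul(-3.3100e-13, I))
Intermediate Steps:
y = Rational(2036885, 378468) (y = Mul(-4073770, Rational(-1, 756936)) = Rational(2036885, 378468) ≈ 5.3819)
Function('g')(u) = Add(-19, Mul(-1, u)) (Function('g')(u) = Add(Add(16, -35), Mul(-1, u)) = Add(-19, Mul(-1, u)))
Pow(Add(Pow(Add(Function('g')(W), y), Rational(1, 2)), 8939298), -1) = Pow(Add(Pow(Add(Add(-19, Mul(-1, 686)), Rational(2036885, 378468)), Rational(1, 2)), 8939298), -1) = Pow(Add(Pow(Add(Add(-19, -686), Rational(2036885, 378468)), Rational(1, 2)), 8939298), -1) = Pow(Add(Pow(Add(-705, Rational(2036885, 378468)), Rational(1, 2)), 8939298), -1) = Pow(Add(Pow(Rational(-264783055, 378468), Rational(1, 2)), 8939298), -1) = Pow(Add(Mul(Rational(1, 63078), I, Pow(2783664257215, Rational(1, 2))), 8939298), -1) = Pow(Add(8939298, Mul(Rational(1, 63078), I, Pow(2783664257215, Rational(1, 2)))), -1)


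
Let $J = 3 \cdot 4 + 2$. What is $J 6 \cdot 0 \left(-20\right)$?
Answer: $0$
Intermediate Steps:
$J = 14$ ($J = 12 + 2 = 14$)
$J 6 \cdot 0 \left(-20\right) = 14 \cdot 6 \cdot 0 \left(-20\right) = 14 \cdot 0 \left(-20\right) = 0 \left(-20\right) = 0$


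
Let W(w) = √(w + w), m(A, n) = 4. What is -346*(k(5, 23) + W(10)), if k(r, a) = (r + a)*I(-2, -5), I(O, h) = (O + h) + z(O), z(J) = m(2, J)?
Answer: 29064 - 692*√5 ≈ 27517.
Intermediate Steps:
z(J) = 4
W(w) = √2*√w (W(w) = √(2*w) = √2*√w)
I(O, h) = 4 + O + h (I(O, h) = (O + h) + 4 = 4 + O + h)
k(r, a) = -3*a - 3*r (k(r, a) = (r + a)*(4 - 2 - 5) = (a + r)*(-3) = -3*a - 3*r)
-346*(k(5, 23) + W(10)) = -346*((-3*23 - 3*5) + √2*√10) = -346*((-69 - 15) + 2*√5) = -346*(-84 + 2*√5) = 29064 - 692*√5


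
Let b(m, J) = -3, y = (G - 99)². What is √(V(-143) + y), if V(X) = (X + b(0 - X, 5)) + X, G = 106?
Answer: 4*I*√15 ≈ 15.492*I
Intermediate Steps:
y = 49 (y = (106 - 99)² = 7² = 49)
V(X) = -3 + 2*X (V(X) = (X - 3) + X = (-3 + X) + X = -3 + 2*X)
√(V(-143) + y) = √((-3 + 2*(-143)) + 49) = √((-3 - 286) + 49) = √(-289 + 49) = √(-240) = 4*I*√15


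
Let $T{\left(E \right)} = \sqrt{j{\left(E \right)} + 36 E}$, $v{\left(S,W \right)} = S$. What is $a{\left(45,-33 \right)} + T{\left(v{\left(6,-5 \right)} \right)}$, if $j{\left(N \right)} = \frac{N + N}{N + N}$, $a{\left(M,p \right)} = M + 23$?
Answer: $68 + \sqrt{217} \approx 82.731$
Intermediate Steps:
$a{\left(M,p \right)} = 23 + M$
$j{\left(N \right)} = 1$ ($j{\left(N \right)} = \frac{2 N}{2 N} = 2 N \frac{1}{2 N} = 1$)
$T{\left(E \right)} = \sqrt{1 + 36 E}$
$a{\left(45,-33 \right)} + T{\left(v{\left(6,-5 \right)} \right)} = \left(23 + 45\right) + \sqrt{1 + 36 \cdot 6} = 68 + \sqrt{1 + 216} = 68 + \sqrt{217}$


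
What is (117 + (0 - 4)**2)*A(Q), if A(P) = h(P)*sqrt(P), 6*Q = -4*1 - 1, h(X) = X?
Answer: -665*I*sqrt(30)/36 ≈ -101.18*I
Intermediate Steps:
Q = -5/6 (Q = (-4*1 - 1)/6 = (-4 - 1)/6 = (1/6)*(-5) = -5/6 ≈ -0.83333)
A(P) = P**(3/2) (A(P) = P*sqrt(P) = P**(3/2))
(117 + (0 - 4)**2)*A(Q) = (117 + (0 - 4)**2)*(-5/6)**(3/2) = (117 + (-4)**2)*(-5*I*sqrt(30)/36) = (117 + 16)*(-5*I*sqrt(30)/36) = 133*(-5*I*sqrt(30)/36) = -665*I*sqrt(30)/36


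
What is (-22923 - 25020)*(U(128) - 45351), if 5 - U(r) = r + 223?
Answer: 2190851271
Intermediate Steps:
U(r) = -218 - r (U(r) = 5 - (r + 223) = 5 - (223 + r) = 5 + (-223 - r) = -218 - r)
(-22923 - 25020)*(U(128) - 45351) = (-22923 - 25020)*((-218 - 1*128) - 45351) = -47943*((-218 - 128) - 45351) = -47943*(-346 - 45351) = -47943*(-45697) = 2190851271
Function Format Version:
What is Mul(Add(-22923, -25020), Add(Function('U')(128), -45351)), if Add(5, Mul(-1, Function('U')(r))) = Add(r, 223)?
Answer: 2190851271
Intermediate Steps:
Function('U')(r) = Add(-218, Mul(-1, r)) (Function('U')(r) = Add(5, Mul(-1, Add(r, 223))) = Add(5, Mul(-1, Add(223, r))) = Add(5, Add(-223, Mul(-1, r))) = Add(-218, Mul(-1, r)))
Mul(Add(-22923, -25020), Add(Function('U')(128), -45351)) = Mul(Add(-22923, -25020), Add(Add(-218, Mul(-1, 128)), -45351)) = Mul(-47943, Add(Add(-218, -128), -45351)) = Mul(-47943, Add(-346, -45351)) = Mul(-47943, -45697) = 2190851271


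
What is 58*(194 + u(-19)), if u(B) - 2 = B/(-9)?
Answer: 103414/9 ≈ 11490.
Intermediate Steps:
u(B) = 2 - B/9 (u(B) = 2 + B/(-9) = 2 + B*(-⅑) = 2 - B/9)
58*(194 + u(-19)) = 58*(194 + (2 - ⅑*(-19))) = 58*(194 + (2 + 19/9)) = 58*(194 + 37/9) = 58*(1783/9) = 103414/9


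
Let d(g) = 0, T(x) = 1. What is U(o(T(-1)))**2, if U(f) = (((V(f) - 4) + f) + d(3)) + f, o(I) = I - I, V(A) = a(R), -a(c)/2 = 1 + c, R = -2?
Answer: 4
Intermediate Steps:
a(c) = -2 - 2*c (a(c) = -2*(1 + c) = -2 - 2*c)
V(A) = 2 (V(A) = -2 - 2*(-2) = -2 + 4 = 2)
o(I) = 0
U(f) = -2 + 2*f (U(f) = (((2 - 4) + f) + 0) + f = ((-2 + f) + 0) + f = (-2 + f) + f = -2 + 2*f)
U(o(T(-1)))**2 = (-2 + 2*0)**2 = (-2 + 0)**2 = (-2)**2 = 4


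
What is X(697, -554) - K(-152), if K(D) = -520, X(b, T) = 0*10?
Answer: 520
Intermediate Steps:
X(b, T) = 0
X(697, -554) - K(-152) = 0 - 1*(-520) = 0 + 520 = 520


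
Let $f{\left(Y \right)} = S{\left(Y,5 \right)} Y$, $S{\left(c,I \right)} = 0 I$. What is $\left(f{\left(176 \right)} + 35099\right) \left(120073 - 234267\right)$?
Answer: $-4008095206$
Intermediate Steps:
$S{\left(c,I \right)} = 0$
$f{\left(Y \right)} = 0$ ($f{\left(Y \right)} = 0 Y = 0$)
$\left(f{\left(176 \right)} + 35099\right) \left(120073 - 234267\right) = \left(0 + 35099\right) \left(120073 - 234267\right) = 35099 \left(-114194\right) = -4008095206$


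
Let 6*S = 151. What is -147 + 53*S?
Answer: 7121/6 ≈ 1186.8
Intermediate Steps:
S = 151/6 (S = (⅙)*151 = 151/6 ≈ 25.167)
-147 + 53*S = -147 + 53*(151/6) = -147 + 8003/6 = 7121/6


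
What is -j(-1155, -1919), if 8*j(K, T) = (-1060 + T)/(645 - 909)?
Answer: -993/704 ≈ -1.4105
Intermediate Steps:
j(K, T) = 265/528 - T/2112 (j(K, T) = ((-1060 + T)/(645 - 909))/8 = ((-1060 + T)/(-264))/8 = ((-1060 + T)*(-1/264))/8 = (265/66 - T/264)/8 = 265/528 - T/2112)
-j(-1155, -1919) = -(265/528 - 1/2112*(-1919)) = -(265/528 + 1919/2112) = -1*993/704 = -993/704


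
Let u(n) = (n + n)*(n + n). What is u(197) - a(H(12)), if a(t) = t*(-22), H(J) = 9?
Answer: 155434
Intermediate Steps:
u(n) = 4*n² (u(n) = (2*n)*(2*n) = 4*n²)
a(t) = -22*t
u(197) - a(H(12)) = 4*197² - (-22)*9 = 4*38809 - 1*(-198) = 155236 + 198 = 155434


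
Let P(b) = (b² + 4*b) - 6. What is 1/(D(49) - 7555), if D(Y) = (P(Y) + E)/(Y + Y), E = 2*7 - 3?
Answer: -49/368894 ≈ -0.00013283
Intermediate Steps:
P(b) = -6 + b² + 4*b
E = 11 (E = 14 - 3 = 11)
D(Y) = (5 + Y² + 4*Y)/(2*Y) (D(Y) = ((-6 + Y² + 4*Y) + 11)/(Y + Y) = (5 + Y² + 4*Y)/((2*Y)) = (5 + Y² + 4*Y)*(1/(2*Y)) = (5 + Y² + 4*Y)/(2*Y))
1/(D(49) - 7555) = 1/((2 + (½)*49 + (5/2)/49) - 7555) = 1/((2 + 49/2 + (5/2)*(1/49)) - 7555) = 1/((2 + 49/2 + 5/98) - 7555) = 1/(1301/49 - 7555) = 1/(-368894/49) = -49/368894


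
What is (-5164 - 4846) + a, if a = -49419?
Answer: -59429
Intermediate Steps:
(-5164 - 4846) + a = (-5164 - 4846) - 49419 = -10010 - 49419 = -59429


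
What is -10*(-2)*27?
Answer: 540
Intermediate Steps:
-10*(-2)*27 = -5*(-4)*27 = 20*27 = 540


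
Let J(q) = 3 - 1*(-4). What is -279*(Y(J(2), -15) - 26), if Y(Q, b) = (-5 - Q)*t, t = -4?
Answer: -6138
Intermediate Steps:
J(q) = 7 (J(q) = 3 + 4 = 7)
Y(Q, b) = 20 + 4*Q (Y(Q, b) = (-5 - Q)*(-4) = 20 + 4*Q)
-279*(Y(J(2), -15) - 26) = -279*((20 + 4*7) - 26) = -279*((20 + 28) - 26) = -279*(48 - 26) = -279*22 = -6138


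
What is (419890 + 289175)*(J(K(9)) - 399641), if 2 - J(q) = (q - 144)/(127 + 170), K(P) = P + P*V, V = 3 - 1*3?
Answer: -3117066757560/11 ≈ -2.8337e+11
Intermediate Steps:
V = 0 (V = 3 - 3 = 0)
K(P) = P (K(P) = P + P*0 = P + 0 = P)
J(q) = 82/33 - q/297 (J(q) = 2 - (q - 144)/(127 + 170) = 2 - (-144 + q)/297 = 2 - (-16/33 + q/297) = 2 + (16/33 - q/297) = 82/33 - q/297)
(419890 + 289175)*(J(K(9)) - 399641) = (419890 + 289175)*((82/33 - 1/297*9) - 399641) = 709065*((82/33 - 1/33) - 399641) = 709065*(27/11 - 399641) = 709065*(-4396024/11) = -3117066757560/11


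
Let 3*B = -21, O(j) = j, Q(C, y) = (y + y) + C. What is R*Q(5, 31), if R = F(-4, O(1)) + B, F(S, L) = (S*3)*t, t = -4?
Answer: 2747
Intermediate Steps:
Q(C, y) = C + 2*y (Q(C, y) = 2*y + C = C + 2*y)
F(S, L) = -12*S (F(S, L) = (S*3)*(-4) = (3*S)*(-4) = -12*S)
B = -7 (B = (⅓)*(-21) = -7)
R = 41 (R = -12*(-4) - 7 = 48 - 7 = 41)
R*Q(5, 31) = 41*(5 + 2*31) = 41*(5 + 62) = 41*67 = 2747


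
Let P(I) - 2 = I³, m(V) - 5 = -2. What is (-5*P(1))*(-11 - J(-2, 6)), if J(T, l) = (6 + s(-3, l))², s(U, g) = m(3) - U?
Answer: 2325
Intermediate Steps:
m(V) = 3 (m(V) = 5 - 2 = 3)
P(I) = 2 + I³
s(U, g) = 3 - U
J(T, l) = 144 (J(T, l) = (6 + (3 - 1*(-3)))² = (6 + (3 + 3))² = (6 + 6)² = 12² = 144)
(-5*P(1))*(-11 - J(-2, 6)) = (-5*(2 + 1³))*(-11 - 1*144) = (-5*(2 + 1))*(-11 - 144) = -5*3*(-155) = -15*(-155) = 2325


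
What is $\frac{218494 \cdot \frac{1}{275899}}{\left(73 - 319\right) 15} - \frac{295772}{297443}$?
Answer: $- \frac{150590396962081}{151408497444165} \approx -0.9946$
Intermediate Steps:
$\frac{218494 \cdot \frac{1}{275899}}{\left(73 - 319\right) 15} - \frac{295772}{297443} = \frac{218494 \cdot \frac{1}{275899}}{\left(-246\right) 15} - \frac{295772}{297443} = \frac{218494}{275899 \left(-3690\right)} - \frac{295772}{297443} = \frac{218494}{275899} \left(- \frac{1}{3690}\right) - \frac{295772}{297443} = - \frac{109247}{509033655} - \frac{295772}{297443} = - \frac{150590396962081}{151408497444165}$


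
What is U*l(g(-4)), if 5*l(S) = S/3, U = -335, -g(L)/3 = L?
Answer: -268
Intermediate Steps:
g(L) = -3*L
l(S) = S/15 (l(S) = (S/3)/5 = S/15)
U*l(g(-4)) = -67*(-3*(-4))/3 = -67*12/3 = -335*⅘ = -268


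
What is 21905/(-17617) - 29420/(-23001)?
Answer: 14455235/405208617 ≈ 0.035674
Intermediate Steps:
21905/(-17617) - 29420/(-23001) = 21905*(-1/17617) - 29420*(-1/23001) = -21905/17617 + 29420/23001 = 14455235/405208617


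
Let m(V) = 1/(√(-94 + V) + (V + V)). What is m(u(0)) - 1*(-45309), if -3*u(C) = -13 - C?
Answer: 67193325/1483 - 3*I*√807/1483 ≈ 45309.0 - 0.057467*I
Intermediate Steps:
u(C) = 13/3 + C/3 (u(C) = -(-13 - C)/3 = 13/3 + C/3)
m(V) = 1/(√(-94 + V) + 2*V)
m(u(0)) - 1*(-45309) = 1/(√(-94 + (13/3 + (⅓)*0)) + 2*(13/3 + (⅓)*0)) - 1*(-45309) = 1/(√(-94 + (13/3 + 0)) + 2*(13/3 + 0)) + 45309 = 1/(√(-94 + 13/3) + 2*(13/3)) + 45309 = 1/(√(-269/3) + 26/3) + 45309 = 1/(I*√807/3 + 26/3) + 45309 = 1/(26/3 + I*√807/3) + 45309 = 45309 + 1/(26/3 + I*√807/3)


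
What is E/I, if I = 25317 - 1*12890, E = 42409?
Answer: 42409/12427 ≈ 3.4127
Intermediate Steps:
I = 12427 (I = 25317 - 12890 = 12427)
E/I = 42409/12427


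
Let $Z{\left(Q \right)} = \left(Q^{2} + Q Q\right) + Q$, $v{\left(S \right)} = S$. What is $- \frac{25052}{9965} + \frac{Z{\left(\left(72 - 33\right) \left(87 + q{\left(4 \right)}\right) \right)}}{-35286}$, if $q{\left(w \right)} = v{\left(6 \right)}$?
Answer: $- \frac{87700616299}{117208330} \approx -748.25$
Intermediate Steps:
$q{\left(w \right)} = 6$
$Z{\left(Q \right)} = Q + 2 Q^{2}$ ($Z{\left(Q \right)} = \left(Q^{2} + Q^{2}\right) + Q = 2 Q^{2} + Q = Q + 2 Q^{2}$)
$- \frac{25052}{9965} + \frac{Z{\left(\left(72 - 33\right) \left(87 + q{\left(4 \right)}\right) \right)}}{-35286} = - \frac{25052}{9965} + \frac{\left(72 - 33\right) \left(87 + 6\right) \left(1 + 2 \left(72 - 33\right) \left(87 + 6\right)\right)}{-35286} = \left(-25052\right) \frac{1}{9965} + 39 \cdot 93 \left(1 + 2 \cdot 39 \cdot 93\right) \left(- \frac{1}{35286}\right) = - \frac{25052}{9965} + 3627 \left(1 + 2 \cdot 3627\right) \left(- \frac{1}{35286}\right) = - \frac{25052}{9965} + 3627 \left(1 + 7254\right) \left(- \frac{1}{35286}\right) = - \frac{25052}{9965} + 3627 \cdot 7255 \left(- \frac{1}{35286}\right) = - \frac{25052}{9965} + 26313885 \left(- \frac{1}{35286}\right) = - \frac{25052}{9965} - \frac{8771295}{11762} = - \frac{87700616299}{117208330}$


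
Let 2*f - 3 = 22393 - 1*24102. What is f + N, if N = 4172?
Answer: 3319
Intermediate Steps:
f = -853 (f = 3/2 + (22393 - 1*24102)/2 = 3/2 + (22393 - 24102)/2 = 3/2 + (½)*(-1709) = 3/2 - 1709/2 = -853)
f + N = -853 + 4172 = 3319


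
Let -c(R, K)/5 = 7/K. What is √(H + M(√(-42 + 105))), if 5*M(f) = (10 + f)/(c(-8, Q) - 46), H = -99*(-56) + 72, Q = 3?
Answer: √(4202005650 - 7785*√7)/865 ≈ 74.940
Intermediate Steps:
c(R, K) = -35/K
H = 5616 (H = 5544 + 72 = 5616)
M(f) = -6/173 - 3*f/865 (M(f) = ((10 + f)/(-35/3 - 46))/5 = ((10 + f)/(-173/3))/5 = ((10 + f)*(-3/173))/5 = (-30/173 - 3*f/173)/5 = -6/173 - 3*f/865)
√(H + M(√(-42 + 105))) = √(5616 + (-6/173 - 3*√(-42 + 105)/865)) = √(5616 + (-6/173 - 9*√7/865)) = √(971562/173 - 9*√7/865)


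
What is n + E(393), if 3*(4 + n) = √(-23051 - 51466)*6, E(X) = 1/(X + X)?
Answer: -3143/786 + 2*I*√74517 ≈ -3.9987 + 545.96*I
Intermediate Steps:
E(X) = 1/(2*X)
n = -4 + 2*I*√74517 (n = -4 + (√(-23051 - 51466)*6)/3 = -4 + (√(-74517)*6)/3 = -4 + ((I*√74517)*6)/3 = -4 + (6*I*√74517)/3 = -4 + 2*I*√74517 ≈ -4.0 + 545.96*I)
n + E(393) = (-4 + 2*I*√74517) + (½)/393 = (-4 + 2*I*√74517) + (½)*(1/393) = (-4 + 2*I*√74517) + 1/786 = -3143/786 + 2*I*√74517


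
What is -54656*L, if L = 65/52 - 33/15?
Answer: 259616/5 ≈ 51923.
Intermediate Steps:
L = -19/20 (L = 65*(1/52) - 33*1/15 = 5/4 - 11/5 = -19/20 ≈ -0.95000)
-54656*L = -54656*(-19/20) = 259616/5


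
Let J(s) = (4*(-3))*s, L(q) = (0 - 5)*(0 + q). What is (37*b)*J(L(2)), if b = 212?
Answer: 941280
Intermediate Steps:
L(q) = -5*q
J(s) = -12*s
(37*b)*J(L(2)) = (37*212)*(-(-60)*2) = 7844*(-12*(-10)) = 7844*120 = 941280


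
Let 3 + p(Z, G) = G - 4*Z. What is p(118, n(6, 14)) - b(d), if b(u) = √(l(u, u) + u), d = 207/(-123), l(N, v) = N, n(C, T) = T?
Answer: -461 - I*√5658/41 ≈ -461.0 - 1.8346*I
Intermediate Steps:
p(Z, G) = -3 + G - 4*Z (p(Z, G) = -3 + (G - 4*Z) = -3 + G - 4*Z)
d = -69/41 (d = 207*(-1/123) = -69/41 ≈ -1.6829)
b(u) = √2*√u (b(u) = √(u + u) = √(2*u) = √2*√u)
p(118, n(6, 14)) - b(d) = (-3 + 14 - 4*118) - √2*√(-69/41) = (-3 + 14 - 472) - √2*I*√2829/41 = -461 - I*√5658/41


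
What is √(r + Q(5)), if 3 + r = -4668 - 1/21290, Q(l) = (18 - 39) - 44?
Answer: I*√2146658798890/21290 ≈ 68.819*I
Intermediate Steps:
Q(l) = -65 (Q(l) = -21 - 44 = -65)
r = -99445591/21290 (r = -3 + (-4668 - 1/21290) = -3 - 99381721/21290 = -99445591/21290 ≈ -4671.0)
√(r + Q(5)) = √(-99445591/21290 - 65) = √(-100829441/21290) = I*√2146658798890/21290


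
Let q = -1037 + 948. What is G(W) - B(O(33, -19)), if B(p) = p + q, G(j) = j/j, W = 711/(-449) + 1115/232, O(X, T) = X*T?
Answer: 717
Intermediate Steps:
O(X, T) = T*X
q = -89
W = 335683/104168 (W = 711*(-1/449) + 1115*(1/232) = -711/449 + 1115/232 = 335683/104168 ≈ 3.2225)
G(j) = 1
B(p) = -89 + p (B(p) = p - 89 = -89 + p)
G(W) - B(O(33, -19)) = 1 - (-89 - 19*33) = 1 - (-89 - 627) = 1 - 1*(-716) = 1 + 716 = 717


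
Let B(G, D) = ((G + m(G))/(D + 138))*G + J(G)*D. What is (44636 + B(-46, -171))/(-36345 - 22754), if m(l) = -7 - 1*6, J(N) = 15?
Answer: -1385629/1950267 ≈ -0.71048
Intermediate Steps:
m(l) = -13 (m(l) = -7 - 6 = -13)
B(G, D) = 15*D + G*(-13 + G)/(138 + D) (B(G, D) = ((G - 13)/(D + 138))*G + 15*D = ((-13 + G)/(138 + D))*G + 15*D = G*(-13 + G)/(138 + D) + 15*D = 15*D + G*(-13 + G)/(138 + D))
(44636 + B(-46, -171))/(-36345 - 22754) = (44636 + ((-46)² - 13*(-46) + 15*(-171)² + 2070*(-171))/(138 - 171))/(-36345 - 22754) = (44636 + (2116 + 598 + 15*29241 - 353970)/(-33))/(-59099) = (44636 - (2116 + 598 + 438615 - 353970)/33)*(-1/59099) = (44636 - 1/33*87359)*(-1/59099) = (44636 - 87359/33)*(-1/59099) = (1385629/33)*(-1/59099) = -1385629/1950267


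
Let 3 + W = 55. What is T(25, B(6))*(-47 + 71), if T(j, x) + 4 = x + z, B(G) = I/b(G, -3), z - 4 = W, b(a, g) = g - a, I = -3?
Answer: 1256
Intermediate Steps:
W = 52 (W = -3 + 55 = 52)
z = 56 (z = 4 + 52 = 56)
B(G) = -3/(-3 - G)
T(j, x) = 52 + x (T(j, x) = -4 + (x + 56) = -4 + (56 + x) = 52 + x)
T(25, B(6))*(-47 + 71) = (52 + 3/(3 + 6))*(-47 + 71) = (52 + 3/9)*24 = (52 + 3*(⅑))*24 = (52 + ⅓)*24 = (157/3)*24 = 1256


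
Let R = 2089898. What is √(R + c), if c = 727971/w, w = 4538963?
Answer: √43056468772472876435/4538963 ≈ 1445.6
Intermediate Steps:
c = 727971/4538963 ≈ 0.16038
√(R + c) = √(2089898 + 727971/4538963) = √(9485970423745/4538963) = √43056468772472876435/4538963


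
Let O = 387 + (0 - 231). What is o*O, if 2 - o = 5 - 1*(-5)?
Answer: -1248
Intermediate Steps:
o = -8 (o = 2 - (5 - 1*(-5)) = 2 - (5 + 5) = 2 - 1*10 = 2 - 10 = -8)
O = 156 (O = 387 - 231 = 156)
o*O = -8*156 = -1248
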